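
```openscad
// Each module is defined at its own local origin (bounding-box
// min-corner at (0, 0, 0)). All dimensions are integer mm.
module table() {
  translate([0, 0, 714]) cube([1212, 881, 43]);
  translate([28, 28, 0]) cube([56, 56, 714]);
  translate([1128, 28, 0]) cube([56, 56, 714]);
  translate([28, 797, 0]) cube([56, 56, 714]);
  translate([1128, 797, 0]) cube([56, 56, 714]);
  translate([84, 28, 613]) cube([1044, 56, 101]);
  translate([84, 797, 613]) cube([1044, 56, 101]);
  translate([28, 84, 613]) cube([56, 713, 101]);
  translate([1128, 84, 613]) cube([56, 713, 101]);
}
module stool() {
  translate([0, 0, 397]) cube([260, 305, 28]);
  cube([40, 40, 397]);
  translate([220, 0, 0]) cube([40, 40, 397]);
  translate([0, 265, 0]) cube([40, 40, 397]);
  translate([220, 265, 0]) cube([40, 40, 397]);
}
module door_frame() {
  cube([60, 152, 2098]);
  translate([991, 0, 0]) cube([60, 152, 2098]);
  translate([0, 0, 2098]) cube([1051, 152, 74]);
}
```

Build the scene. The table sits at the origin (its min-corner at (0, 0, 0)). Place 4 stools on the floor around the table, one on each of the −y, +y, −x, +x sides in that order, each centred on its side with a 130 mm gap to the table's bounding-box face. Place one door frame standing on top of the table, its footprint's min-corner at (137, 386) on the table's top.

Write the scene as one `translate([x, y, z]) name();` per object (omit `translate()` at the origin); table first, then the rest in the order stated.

table();
translate([476, -435, 0]) stool();
translate([476, 1011, 0]) stool();
translate([-390, 288, 0]) stool();
translate([1342, 288, 0]) stool();
translate([137, 386, 757]) door_frame();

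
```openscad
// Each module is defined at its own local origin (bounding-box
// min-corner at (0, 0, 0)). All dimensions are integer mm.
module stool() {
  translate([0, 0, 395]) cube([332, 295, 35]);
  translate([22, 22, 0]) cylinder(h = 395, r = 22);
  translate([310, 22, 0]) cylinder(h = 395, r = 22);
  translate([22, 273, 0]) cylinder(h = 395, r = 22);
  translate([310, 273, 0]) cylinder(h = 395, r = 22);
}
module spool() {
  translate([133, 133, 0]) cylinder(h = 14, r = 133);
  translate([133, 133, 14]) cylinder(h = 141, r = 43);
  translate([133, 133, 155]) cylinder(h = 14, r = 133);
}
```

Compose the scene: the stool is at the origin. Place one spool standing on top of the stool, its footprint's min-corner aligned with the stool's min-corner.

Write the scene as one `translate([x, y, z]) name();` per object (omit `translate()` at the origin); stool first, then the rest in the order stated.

stool();
translate([0, 0, 430]) spool();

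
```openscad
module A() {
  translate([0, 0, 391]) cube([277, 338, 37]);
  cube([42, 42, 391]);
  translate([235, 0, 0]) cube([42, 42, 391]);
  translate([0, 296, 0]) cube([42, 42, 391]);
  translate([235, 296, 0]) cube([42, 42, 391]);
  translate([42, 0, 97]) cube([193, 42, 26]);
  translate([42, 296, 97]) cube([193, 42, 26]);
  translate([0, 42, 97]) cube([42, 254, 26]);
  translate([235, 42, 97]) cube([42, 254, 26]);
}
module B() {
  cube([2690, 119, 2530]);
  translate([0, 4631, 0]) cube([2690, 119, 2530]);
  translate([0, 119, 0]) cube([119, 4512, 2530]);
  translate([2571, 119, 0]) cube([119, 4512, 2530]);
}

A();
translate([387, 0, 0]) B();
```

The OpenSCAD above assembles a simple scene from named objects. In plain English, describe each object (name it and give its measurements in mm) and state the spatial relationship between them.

A is a simple wooden stool: a rectangular seat 277 mm (x) by 338 mm (y), 37 mm thick, top face at z = 428 mm, on four square legs, each 42×42 mm in cross-section. The legs rest on z = 0, each flush with a corner of the seat. Four stretchers, 42 mm wide and 26 mm tall, connect adjacent legs with their undersides at z = 97 mm, each running between the inner faces of the legs it joins and aligned with the legs' outer faces on the other axis.

B is the wall frame of a small rectangular building: four walls, each 2530 mm tall and 119 mm thick, enclosing a footprint 2690 mm (x) by 4750 mm (y) outside-to-outside, with no floor or roof. The front and back walls (the −y and +y sides) span the full width; the two side walls fit between them.

The house frame is on the floor beside the stool on its +x side.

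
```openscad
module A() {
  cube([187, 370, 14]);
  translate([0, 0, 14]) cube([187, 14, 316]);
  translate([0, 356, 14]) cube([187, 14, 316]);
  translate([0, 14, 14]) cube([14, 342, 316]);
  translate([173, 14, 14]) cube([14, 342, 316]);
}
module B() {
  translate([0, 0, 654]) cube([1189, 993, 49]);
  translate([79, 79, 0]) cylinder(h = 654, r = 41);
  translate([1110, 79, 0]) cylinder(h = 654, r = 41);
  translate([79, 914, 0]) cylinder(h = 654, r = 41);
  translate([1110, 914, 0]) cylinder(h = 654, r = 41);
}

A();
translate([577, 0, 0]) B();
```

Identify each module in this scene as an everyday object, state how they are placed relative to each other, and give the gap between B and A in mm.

The table's nearest face is 390 mm from the open box's +x face.

A is an open box. B is a table. The table is on the floor beside the open box on its +x side. The gap between the table and the open box is 390 mm.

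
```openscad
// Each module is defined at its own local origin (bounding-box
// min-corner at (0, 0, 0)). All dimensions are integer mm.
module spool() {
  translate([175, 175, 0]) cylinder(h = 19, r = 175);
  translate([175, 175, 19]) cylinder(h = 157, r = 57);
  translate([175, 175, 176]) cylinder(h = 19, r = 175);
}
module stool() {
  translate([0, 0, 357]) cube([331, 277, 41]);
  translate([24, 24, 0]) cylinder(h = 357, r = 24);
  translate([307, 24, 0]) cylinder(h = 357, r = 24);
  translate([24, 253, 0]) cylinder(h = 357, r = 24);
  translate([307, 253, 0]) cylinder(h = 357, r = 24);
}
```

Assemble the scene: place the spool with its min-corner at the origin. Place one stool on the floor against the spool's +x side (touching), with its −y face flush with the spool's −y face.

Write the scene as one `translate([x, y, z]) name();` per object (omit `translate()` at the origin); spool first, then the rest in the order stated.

spool();
translate([350, 0, 0]) stool();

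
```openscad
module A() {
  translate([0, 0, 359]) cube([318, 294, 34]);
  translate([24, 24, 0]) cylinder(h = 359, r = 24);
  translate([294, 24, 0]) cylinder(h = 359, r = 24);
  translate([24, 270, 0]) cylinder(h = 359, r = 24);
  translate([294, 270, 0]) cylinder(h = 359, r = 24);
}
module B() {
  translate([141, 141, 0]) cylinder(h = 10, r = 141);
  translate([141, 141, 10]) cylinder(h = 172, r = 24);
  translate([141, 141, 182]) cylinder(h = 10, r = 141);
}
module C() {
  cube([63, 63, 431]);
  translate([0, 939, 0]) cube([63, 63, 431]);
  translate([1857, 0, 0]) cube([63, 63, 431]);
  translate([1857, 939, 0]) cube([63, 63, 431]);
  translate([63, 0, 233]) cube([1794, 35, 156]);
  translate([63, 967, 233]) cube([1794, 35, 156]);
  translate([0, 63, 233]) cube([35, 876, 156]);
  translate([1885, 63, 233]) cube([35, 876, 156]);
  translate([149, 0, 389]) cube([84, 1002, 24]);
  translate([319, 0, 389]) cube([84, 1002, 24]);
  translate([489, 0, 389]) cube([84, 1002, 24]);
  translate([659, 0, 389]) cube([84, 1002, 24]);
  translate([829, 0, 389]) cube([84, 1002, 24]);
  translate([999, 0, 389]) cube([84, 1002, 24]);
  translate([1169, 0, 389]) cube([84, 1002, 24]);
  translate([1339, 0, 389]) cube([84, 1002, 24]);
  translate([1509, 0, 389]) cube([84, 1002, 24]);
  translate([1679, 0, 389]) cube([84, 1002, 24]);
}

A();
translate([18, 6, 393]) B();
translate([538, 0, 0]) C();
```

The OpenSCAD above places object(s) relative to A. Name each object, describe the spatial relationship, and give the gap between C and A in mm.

A is a stool. B is a spool. C is a bed frame. The spool is on top of the stool, centred. The bed frame is on the floor beside the stool on its +x side. The gap between the bed frame and the stool is 220 mm.

The bed frame's nearest face is 220 mm from the stool's +x face.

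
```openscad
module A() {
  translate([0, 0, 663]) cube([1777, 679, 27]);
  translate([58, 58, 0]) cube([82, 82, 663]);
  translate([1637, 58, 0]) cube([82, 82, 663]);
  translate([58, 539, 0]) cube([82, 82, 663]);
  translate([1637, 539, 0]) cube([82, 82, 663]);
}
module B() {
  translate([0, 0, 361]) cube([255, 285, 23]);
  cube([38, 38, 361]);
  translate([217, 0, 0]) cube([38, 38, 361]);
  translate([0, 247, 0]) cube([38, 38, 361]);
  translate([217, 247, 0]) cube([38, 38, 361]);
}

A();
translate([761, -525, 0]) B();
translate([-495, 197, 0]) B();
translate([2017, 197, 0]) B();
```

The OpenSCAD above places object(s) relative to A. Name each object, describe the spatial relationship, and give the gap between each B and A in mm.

Each stool's nearest face is 240 mm from the table's bounding box.

A is a table. B is a stool. Three stools sit around the table at the −y, −x, +x sides. The gap between each stool and the table is 240 mm.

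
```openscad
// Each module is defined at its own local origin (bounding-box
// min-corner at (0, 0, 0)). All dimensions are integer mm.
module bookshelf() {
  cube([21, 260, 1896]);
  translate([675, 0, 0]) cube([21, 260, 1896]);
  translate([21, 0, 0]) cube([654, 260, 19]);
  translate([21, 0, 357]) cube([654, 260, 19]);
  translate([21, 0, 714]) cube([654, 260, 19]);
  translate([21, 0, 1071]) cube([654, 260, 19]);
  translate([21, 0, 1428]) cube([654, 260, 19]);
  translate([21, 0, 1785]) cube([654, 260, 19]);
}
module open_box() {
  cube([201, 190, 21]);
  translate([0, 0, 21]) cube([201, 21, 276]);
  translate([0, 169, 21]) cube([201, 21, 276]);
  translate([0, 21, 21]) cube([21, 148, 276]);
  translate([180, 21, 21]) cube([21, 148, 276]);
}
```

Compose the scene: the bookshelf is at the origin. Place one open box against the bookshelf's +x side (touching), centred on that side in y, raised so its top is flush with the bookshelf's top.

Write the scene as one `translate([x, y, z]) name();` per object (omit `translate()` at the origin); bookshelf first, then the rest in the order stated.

bookshelf();
translate([696, 35, 1599]) open_box();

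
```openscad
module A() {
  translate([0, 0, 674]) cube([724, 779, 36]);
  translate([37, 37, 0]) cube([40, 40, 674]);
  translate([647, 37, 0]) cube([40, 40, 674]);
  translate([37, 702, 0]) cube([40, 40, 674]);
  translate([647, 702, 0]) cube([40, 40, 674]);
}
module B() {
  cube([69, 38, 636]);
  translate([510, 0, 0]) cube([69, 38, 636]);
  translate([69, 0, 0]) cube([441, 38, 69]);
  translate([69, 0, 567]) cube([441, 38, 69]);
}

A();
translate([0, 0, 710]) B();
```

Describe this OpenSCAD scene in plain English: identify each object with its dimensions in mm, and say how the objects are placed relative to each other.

A is a table with a 724×779 mm rectangular top, 36 mm thick, top surface at z = 710 mm, supported by four 40×40 mm square legs, each inset 37 mm from the nearest pair of top edges, running from the floor.

B is a picture frame with a 441×498 mm rectangular opening (x by z) and a uniform 69 mm border on every side. Frame depth is 38 mm along y. It is built from two vertical stiles running the full outside height and two horizontal rails spanning the gap between the stiles.

The picture frame is on top of the table.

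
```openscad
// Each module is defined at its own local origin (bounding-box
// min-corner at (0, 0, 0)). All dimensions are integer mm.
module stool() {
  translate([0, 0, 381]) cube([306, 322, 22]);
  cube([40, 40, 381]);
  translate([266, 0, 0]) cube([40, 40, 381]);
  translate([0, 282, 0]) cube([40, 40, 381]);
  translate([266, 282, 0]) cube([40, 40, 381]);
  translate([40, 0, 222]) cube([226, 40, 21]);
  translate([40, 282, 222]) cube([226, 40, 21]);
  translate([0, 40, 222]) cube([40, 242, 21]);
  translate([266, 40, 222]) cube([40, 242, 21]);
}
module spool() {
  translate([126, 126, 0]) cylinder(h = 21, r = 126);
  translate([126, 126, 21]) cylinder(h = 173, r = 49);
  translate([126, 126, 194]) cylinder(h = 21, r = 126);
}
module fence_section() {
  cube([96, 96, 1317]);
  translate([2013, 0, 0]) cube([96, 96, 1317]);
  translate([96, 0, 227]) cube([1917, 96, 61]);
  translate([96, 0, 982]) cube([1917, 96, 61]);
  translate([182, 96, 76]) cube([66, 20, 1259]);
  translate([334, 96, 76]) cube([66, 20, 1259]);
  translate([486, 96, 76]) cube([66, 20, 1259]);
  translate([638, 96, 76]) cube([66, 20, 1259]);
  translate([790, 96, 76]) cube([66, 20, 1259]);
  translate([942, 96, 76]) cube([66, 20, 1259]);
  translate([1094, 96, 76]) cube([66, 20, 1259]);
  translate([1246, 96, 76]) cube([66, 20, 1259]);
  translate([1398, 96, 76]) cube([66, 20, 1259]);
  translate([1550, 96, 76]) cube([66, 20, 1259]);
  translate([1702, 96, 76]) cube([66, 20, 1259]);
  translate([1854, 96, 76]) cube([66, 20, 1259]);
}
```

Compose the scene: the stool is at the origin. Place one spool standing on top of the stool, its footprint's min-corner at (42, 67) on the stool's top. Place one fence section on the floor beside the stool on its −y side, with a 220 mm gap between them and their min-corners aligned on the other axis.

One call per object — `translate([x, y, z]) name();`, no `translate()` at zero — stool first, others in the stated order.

stool();
translate([42, 67, 403]) spool();
translate([0, -336, 0]) fence_section();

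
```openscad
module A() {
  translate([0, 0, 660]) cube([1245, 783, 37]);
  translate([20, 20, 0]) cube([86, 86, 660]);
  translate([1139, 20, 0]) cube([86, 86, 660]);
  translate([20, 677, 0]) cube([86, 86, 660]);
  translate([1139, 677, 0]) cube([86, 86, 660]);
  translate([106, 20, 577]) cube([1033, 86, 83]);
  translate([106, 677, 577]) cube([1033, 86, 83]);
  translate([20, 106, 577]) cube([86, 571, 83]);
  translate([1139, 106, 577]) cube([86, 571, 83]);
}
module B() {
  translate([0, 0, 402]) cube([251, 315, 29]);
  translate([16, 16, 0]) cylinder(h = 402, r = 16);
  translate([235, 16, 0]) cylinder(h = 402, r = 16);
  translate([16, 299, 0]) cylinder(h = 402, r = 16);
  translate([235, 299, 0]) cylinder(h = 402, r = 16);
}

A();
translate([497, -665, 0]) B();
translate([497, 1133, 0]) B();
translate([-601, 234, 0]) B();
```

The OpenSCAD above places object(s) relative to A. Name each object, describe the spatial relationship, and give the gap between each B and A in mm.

A is a table. B is a stool. Three stools sit around the table at the −y, +y, −x sides. The gap between each stool and the table is 350 mm.

Each stool's nearest face is 350 mm from the table's bounding box.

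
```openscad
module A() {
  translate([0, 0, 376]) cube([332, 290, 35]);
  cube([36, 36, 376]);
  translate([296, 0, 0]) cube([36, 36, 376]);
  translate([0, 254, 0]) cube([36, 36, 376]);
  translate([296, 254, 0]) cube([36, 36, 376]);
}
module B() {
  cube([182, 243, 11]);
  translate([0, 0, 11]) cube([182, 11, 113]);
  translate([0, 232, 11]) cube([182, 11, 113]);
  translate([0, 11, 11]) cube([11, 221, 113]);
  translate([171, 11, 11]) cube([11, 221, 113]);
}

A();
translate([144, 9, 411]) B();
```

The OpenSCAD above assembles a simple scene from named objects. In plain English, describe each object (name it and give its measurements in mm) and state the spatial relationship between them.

A is a simple wooden stool: a rectangular seat 332 mm (x) by 290 mm (y), 35 mm thick, top face at z = 411 mm, on four square legs, each 36×36 mm in cross-section. The legs rest on z = 0, each flush with a corner of the seat.

B is an open storage box with external size 182×243×124 mm and wall thickness 11 mm (the base is also 11 mm thick). The base covers the whole footprint; the four walls stand on the base, with the y-facing walls full-width and the x-facing walls fitting between their inner faces.

The open box is on top of the stool.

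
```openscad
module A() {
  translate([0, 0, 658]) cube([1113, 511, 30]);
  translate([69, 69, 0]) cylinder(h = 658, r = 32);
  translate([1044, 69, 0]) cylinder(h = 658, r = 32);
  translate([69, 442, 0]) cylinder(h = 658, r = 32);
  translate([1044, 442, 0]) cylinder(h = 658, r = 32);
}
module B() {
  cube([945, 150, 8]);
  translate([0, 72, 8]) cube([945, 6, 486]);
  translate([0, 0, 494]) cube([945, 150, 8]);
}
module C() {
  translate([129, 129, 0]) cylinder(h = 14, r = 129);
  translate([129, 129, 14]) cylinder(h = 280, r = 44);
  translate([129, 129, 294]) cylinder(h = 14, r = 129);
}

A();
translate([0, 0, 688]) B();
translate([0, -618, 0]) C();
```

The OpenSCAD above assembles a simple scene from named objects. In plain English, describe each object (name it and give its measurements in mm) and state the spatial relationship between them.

A is a table with a 1113×511 mm rectangular top, 30 mm thick, top surface at z = 688 mm, supported by four round legs of 64 mm diameter, each leg's bounding box inset 37 mm from the nearest pair of top edges, running from the floor.

B is an I-beam lying along x, 945 mm long. Overall section height 502 mm. Two flanges 150 mm wide (y) and 8 mm thick, one on the floor and one at the top; a web 6 mm thick runs between them, centred on the flange width.

C is a spool: two coaxial disc flanges of radius 129 mm and thickness 14 mm, joined by a core cylinder of radius 44 mm and height 280 mm. The lower flange rests on z = 0 and the three cylinders share a vertical axis.

The I-beam is on top of the table. The spool is on the floor beside the table on its −y side.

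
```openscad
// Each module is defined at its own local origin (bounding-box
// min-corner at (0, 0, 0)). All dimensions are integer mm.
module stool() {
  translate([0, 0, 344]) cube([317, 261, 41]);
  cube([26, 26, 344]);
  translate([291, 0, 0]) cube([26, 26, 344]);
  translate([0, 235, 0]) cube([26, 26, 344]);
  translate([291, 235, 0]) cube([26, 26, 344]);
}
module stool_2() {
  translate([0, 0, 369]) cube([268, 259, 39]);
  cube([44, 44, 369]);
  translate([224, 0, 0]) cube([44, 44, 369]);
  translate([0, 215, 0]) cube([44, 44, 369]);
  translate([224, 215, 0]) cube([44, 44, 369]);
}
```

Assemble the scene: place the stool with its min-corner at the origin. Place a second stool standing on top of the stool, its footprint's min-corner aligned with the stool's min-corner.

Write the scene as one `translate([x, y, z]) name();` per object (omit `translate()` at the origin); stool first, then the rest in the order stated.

stool();
translate([0, 0, 385]) stool_2();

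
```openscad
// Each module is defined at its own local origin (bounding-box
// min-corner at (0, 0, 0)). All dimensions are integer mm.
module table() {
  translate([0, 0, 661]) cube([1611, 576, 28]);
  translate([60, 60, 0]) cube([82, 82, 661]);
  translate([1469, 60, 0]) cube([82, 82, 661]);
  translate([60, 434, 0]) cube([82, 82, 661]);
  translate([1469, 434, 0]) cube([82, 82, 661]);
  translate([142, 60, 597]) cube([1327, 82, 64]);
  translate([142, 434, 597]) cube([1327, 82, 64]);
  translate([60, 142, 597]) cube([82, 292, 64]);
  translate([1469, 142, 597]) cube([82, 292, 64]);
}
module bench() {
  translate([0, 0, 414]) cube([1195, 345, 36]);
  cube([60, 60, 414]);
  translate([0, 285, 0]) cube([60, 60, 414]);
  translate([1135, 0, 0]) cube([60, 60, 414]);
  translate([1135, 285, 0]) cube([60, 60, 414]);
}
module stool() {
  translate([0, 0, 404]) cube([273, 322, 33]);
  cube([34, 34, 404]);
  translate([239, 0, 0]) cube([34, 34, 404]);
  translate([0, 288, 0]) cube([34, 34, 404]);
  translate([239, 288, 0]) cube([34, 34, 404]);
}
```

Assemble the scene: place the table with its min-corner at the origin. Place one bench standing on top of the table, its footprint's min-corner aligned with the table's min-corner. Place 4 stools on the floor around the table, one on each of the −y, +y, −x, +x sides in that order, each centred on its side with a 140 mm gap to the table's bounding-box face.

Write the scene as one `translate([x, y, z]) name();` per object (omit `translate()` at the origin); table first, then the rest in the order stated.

table();
translate([0, 0, 689]) bench();
translate([669, -462, 0]) stool();
translate([669, 716, 0]) stool();
translate([-413, 127, 0]) stool();
translate([1751, 127, 0]) stool();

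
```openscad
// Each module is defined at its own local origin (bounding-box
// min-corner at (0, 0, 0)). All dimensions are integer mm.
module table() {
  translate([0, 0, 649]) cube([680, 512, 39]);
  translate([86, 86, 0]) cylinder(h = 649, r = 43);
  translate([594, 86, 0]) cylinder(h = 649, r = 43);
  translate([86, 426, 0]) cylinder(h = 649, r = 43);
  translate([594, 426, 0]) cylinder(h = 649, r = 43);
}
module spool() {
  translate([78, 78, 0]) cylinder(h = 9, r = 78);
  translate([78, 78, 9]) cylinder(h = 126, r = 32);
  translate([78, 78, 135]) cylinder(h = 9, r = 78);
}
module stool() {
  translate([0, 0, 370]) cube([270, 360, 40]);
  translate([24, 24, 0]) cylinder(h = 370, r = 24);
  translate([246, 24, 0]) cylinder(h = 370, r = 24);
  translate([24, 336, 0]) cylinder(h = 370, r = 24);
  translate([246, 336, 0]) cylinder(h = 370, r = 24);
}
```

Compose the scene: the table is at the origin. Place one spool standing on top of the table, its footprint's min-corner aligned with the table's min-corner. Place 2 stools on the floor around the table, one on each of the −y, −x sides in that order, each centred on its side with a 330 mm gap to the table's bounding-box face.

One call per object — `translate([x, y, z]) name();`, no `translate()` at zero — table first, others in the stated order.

table();
translate([0, 0, 688]) spool();
translate([205, -690, 0]) stool();
translate([-600, 76, 0]) stool();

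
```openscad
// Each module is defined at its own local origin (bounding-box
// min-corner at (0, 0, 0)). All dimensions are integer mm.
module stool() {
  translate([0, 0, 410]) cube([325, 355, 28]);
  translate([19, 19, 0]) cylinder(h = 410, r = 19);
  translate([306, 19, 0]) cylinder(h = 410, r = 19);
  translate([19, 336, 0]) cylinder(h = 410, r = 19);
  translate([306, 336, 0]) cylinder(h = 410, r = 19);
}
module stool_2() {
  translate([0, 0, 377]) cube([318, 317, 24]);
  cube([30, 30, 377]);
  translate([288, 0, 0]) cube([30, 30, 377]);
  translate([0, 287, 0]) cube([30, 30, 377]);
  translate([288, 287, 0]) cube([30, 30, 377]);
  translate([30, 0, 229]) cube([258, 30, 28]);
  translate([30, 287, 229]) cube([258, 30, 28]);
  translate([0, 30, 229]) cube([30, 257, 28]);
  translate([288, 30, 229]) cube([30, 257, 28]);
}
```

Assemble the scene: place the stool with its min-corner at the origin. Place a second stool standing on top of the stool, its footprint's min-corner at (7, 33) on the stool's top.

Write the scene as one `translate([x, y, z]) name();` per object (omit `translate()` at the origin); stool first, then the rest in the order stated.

stool();
translate([7, 33, 438]) stool_2();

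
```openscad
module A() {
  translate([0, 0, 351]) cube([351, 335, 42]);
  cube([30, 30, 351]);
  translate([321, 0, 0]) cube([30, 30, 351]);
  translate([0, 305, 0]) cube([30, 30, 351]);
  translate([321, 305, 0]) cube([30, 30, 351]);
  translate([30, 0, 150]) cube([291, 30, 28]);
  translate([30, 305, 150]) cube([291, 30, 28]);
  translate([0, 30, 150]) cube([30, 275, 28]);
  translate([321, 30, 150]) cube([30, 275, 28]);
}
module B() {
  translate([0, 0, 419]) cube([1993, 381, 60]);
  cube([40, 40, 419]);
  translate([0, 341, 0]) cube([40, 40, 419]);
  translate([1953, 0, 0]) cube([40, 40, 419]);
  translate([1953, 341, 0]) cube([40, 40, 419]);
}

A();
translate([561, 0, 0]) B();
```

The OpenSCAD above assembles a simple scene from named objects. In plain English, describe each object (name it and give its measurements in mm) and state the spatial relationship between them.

A is a four-legged stool. The seat is 351×335 mm, 42 mm thick, top at z = 393 mm. It stands on four square legs, each 30×30 mm in cross-section, from z = 0 to the seat underside, each flush with a corner of the seat. Four stretchers, 30 mm wide and 28 mm tall, connect adjacent legs with their undersides at z = 150 mm, each running between the inner faces of the legs it joins and aligned with the legs' outer faces on the other axis.

B is a bench: a 1993×381 mm seat slab, 60 mm thick, top at z = 479 mm, on four 40×40 mm square legs flush with the seat corners and standing on z = 0.

The bench is on the floor beside the stool on its +x side.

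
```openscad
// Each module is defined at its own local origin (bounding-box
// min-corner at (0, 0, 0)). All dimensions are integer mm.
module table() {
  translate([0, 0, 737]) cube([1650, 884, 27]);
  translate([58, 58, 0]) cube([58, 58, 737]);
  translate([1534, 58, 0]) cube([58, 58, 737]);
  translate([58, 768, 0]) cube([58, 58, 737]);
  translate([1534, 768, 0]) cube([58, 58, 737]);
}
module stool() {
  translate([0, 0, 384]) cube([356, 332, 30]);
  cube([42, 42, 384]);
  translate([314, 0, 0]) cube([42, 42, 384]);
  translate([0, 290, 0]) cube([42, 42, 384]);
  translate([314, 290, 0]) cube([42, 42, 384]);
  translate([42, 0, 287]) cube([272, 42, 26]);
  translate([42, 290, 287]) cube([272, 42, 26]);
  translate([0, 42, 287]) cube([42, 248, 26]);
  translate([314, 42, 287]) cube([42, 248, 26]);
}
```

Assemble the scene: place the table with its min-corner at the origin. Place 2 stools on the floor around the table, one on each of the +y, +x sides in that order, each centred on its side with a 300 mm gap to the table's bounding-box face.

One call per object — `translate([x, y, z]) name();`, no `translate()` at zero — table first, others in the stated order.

table();
translate([647, 1184, 0]) stool();
translate([1950, 276, 0]) stool();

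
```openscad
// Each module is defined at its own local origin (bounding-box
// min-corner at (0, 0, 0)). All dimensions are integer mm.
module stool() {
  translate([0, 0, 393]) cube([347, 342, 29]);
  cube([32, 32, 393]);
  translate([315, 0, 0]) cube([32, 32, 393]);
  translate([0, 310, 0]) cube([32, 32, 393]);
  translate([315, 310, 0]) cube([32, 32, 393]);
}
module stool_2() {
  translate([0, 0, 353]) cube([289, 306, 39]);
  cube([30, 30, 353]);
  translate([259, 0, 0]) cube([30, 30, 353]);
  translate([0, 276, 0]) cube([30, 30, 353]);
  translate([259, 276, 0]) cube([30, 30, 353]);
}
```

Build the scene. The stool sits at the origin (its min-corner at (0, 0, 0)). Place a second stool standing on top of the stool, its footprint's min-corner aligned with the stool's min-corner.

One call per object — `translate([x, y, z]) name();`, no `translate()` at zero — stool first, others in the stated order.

stool();
translate([0, 0, 422]) stool_2();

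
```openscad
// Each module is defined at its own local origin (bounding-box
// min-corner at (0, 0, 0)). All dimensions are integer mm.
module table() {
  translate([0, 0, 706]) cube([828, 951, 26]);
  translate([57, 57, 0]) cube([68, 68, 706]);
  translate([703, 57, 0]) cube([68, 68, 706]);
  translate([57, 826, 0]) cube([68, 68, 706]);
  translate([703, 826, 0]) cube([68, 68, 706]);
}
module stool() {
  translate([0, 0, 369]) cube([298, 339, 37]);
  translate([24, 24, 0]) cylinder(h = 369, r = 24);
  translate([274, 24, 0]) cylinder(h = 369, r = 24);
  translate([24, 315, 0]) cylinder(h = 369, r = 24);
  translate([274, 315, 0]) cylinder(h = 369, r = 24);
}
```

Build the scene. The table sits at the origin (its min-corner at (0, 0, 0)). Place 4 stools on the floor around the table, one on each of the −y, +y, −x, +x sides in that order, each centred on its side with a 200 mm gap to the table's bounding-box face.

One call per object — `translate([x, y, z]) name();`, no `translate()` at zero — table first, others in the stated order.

table();
translate([265, -539, 0]) stool();
translate([265, 1151, 0]) stool();
translate([-498, 306, 0]) stool();
translate([1028, 306, 0]) stool();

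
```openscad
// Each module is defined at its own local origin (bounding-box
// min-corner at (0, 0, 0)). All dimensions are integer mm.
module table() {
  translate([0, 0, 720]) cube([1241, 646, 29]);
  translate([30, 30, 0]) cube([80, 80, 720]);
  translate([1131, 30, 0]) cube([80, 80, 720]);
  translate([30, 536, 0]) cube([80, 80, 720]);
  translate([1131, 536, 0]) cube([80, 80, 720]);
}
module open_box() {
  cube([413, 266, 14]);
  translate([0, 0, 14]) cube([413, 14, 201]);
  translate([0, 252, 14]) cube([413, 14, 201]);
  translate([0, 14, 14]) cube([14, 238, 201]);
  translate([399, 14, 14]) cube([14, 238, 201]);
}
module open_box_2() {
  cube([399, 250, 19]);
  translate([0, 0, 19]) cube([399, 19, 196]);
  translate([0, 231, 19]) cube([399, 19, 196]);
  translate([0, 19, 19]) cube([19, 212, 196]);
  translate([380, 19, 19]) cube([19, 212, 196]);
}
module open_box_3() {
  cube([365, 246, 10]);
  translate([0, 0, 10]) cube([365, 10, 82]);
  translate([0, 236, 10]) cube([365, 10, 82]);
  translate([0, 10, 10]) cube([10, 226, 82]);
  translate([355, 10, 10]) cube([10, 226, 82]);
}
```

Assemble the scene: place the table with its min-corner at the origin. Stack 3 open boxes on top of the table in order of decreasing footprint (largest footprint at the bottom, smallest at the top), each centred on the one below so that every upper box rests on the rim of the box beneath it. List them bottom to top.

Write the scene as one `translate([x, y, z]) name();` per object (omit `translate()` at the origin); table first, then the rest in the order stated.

table();
translate([414, 190, 749]) open_box();
translate([421, 198, 964]) open_box_2();
translate([438, 200, 1179]) open_box_3();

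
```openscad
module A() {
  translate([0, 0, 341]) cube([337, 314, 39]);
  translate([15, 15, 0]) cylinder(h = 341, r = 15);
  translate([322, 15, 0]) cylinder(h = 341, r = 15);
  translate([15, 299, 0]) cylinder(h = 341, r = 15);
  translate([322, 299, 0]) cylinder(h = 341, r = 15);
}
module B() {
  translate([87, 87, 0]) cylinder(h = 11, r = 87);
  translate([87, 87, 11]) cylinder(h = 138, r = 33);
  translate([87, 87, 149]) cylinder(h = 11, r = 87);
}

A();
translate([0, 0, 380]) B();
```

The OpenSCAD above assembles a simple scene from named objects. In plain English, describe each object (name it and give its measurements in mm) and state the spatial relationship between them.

A is a simple wooden stool: a rectangular seat 337 mm (x) by 314 mm (y), 39 mm thick, top face at z = 380 mm, on four round legs, each 30 mm in diameter. The legs rest on z = 0, each leg's axis is inset half a diameter from the nearest pair of seat edges (so the leg's bounding box is flush with the corner).

B is a spool: two coaxial disc flanges of radius 87 mm and thickness 11 mm, joined by a core cylinder of radius 33 mm and height 138 mm. The lower flange rests on z = 0 and the three cylinders share a vertical axis.

The spool is on top of the stool.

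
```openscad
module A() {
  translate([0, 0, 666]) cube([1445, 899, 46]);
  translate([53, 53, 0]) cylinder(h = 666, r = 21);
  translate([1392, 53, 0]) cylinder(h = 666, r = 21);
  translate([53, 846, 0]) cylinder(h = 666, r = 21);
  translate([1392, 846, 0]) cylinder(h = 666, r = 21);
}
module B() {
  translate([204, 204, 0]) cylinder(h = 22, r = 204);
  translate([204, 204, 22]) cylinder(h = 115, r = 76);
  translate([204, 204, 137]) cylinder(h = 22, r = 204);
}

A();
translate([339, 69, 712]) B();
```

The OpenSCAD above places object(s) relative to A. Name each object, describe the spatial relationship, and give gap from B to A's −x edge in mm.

The spool's min-x is at 339; the table's min-x is 0; gap = 339 mm.

A is a table. B is a spool. The spool is on top of the table. The gap from the spool to the table's −x edge is 339 mm.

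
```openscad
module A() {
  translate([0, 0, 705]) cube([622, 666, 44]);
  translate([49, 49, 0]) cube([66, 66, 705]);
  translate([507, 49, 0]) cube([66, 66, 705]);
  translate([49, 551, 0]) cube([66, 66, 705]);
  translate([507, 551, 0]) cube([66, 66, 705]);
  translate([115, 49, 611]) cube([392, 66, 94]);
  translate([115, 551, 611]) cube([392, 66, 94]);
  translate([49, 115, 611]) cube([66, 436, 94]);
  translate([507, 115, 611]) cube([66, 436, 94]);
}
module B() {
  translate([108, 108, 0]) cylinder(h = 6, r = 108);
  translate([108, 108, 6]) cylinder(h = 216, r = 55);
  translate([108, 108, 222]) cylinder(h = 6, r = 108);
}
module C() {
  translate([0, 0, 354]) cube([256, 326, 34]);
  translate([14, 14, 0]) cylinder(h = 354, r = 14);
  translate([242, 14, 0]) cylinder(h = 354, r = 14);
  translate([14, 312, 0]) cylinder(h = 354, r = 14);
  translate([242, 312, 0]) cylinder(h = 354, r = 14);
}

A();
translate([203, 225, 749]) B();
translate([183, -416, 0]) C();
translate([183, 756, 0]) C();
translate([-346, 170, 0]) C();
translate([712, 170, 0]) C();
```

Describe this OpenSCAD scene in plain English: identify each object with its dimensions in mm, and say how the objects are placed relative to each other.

A is a rectangular dining table. The top is 622×666×44 mm with its upper surface at z = 749 mm. It stands on four 66×66 mm square legs, each inset 49 mm from the nearest pair of top edges, running from the floor to the underside of the top. Four apron rails, 66 mm thick and 94 mm tall, run between adjacent legs with their top edges flush with the underside of the top and their outer faces flush with the legs' outer faces.

B is a spool: two coaxial disc flanges of radius 108 mm and thickness 6 mm, joined by a core cylinder of radius 55 mm and height 216 mm. The lower flange rests on z = 0 and the three cylinders share a vertical axis.

C is a four-legged stool. The seat is 256×326 mm, 34 mm thick, top at z = 388 mm. It stands on four round legs, each 28 mm in diameter, from z = 0 to the seat underside, each leg's axis is inset half a diameter from the nearest pair of seat edges (so the leg's bounding box is flush with the corner).

The spool is on top of the table, centred. Four stools sit around the table at the −y, +y, −x, +x sides.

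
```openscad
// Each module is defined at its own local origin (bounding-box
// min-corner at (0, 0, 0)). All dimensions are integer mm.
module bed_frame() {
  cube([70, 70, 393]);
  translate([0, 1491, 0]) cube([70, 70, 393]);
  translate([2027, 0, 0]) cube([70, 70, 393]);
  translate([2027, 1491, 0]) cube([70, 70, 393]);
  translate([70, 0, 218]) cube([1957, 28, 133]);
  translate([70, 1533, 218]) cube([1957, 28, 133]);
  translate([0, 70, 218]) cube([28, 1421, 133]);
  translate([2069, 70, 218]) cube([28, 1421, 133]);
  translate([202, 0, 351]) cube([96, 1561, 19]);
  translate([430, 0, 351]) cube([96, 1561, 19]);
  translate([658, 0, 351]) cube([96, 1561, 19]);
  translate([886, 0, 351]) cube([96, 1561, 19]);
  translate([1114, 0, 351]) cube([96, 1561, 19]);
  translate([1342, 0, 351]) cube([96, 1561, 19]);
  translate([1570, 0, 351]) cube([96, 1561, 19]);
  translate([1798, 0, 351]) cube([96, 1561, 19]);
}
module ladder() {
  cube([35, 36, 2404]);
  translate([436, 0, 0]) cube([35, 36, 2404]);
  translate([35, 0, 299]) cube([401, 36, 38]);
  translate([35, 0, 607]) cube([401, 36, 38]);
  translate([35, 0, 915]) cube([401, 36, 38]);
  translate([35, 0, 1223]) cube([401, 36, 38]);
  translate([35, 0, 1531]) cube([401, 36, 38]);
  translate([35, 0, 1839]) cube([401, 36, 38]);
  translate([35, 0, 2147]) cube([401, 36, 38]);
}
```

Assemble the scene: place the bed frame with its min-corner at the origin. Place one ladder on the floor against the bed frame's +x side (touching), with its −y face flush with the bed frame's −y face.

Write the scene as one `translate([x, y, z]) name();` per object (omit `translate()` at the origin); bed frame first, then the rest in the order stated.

bed_frame();
translate([2097, 0, 0]) ladder();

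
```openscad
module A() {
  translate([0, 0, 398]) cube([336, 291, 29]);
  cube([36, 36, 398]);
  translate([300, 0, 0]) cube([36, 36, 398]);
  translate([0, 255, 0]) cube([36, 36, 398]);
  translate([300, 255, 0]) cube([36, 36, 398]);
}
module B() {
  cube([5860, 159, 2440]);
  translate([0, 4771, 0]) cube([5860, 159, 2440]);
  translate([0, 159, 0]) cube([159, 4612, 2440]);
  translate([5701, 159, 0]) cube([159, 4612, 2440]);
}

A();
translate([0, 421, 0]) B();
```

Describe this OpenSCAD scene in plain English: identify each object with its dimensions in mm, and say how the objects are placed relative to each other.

A is a four-legged stool. The seat is a 336×291×29 mm slab whose top surface is at z = 427 mm; four square legs, each 36×36 mm in cross-section, run from the floor (z = 0) to the underside of the seat, each flush with a corner of the seat.

B is the wall frame of a small rectangular building: four walls, each 2440 mm tall and 159 mm thick, enclosing a footprint 5860 mm (x) by 4930 mm (y) outside-to-outside, with no floor or roof. The front and back walls (the −y and +y sides) span the full width; the two side walls fit between them.

The house frame is on the floor beside the stool on its +y side.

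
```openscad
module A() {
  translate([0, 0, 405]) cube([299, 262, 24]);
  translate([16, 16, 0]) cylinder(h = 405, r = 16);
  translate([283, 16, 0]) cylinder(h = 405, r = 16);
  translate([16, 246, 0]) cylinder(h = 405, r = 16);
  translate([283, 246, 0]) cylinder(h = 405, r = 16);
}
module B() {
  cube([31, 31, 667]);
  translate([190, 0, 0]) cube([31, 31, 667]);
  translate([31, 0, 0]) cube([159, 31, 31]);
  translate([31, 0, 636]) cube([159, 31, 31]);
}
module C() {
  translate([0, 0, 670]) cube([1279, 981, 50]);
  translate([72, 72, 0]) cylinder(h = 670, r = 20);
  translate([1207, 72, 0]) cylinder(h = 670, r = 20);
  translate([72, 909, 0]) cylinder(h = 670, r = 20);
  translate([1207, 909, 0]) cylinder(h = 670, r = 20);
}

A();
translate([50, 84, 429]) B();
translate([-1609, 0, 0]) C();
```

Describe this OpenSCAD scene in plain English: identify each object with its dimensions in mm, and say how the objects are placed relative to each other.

A is a simple wooden stool: a rectangular seat 299 mm (x) by 262 mm (y), 24 mm thick, top face at z = 429 mm, on four round legs, each 32 mm in diameter. The legs rest on z = 0, each leg's axis is inset half a diameter from the nearest pair of seat edges (so the leg's bounding box is flush with the corner).

B is a rectangular picture frame lying in the x–z plane (depth along y). The opening is 159 mm wide (x) by 605 mm tall (z), surrounded by a border 31 mm wide on all four sides. The frame is 31 mm deep and is made of two full-height vertical stiles with two horizontal rails fitted between them.

C is a table with a 1279×981 mm rectangular top, 50 mm thick, top surface at z = 720 mm, supported by four round legs of 40 mm diameter, each leg's bounding box inset 52 mm from the nearest pair of top edges, running from the floor.

The picture frame is on top of the stool. The table is on the floor beside the stool on its −x side.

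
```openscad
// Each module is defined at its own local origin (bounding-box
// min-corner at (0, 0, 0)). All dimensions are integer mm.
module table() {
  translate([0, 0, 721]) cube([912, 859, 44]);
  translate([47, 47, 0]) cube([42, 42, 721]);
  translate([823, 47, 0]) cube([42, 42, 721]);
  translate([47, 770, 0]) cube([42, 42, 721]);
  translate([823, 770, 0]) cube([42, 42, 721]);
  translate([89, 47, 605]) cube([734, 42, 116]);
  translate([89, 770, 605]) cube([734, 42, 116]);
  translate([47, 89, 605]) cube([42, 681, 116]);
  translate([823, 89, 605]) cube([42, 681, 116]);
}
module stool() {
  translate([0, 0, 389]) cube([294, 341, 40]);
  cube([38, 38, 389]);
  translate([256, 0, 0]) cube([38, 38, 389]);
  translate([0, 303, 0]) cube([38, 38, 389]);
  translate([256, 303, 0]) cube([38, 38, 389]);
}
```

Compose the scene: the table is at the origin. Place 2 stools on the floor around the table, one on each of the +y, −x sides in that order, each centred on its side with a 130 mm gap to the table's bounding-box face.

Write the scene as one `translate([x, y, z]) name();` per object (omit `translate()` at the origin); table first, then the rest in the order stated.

table();
translate([309, 989, 0]) stool();
translate([-424, 259, 0]) stool();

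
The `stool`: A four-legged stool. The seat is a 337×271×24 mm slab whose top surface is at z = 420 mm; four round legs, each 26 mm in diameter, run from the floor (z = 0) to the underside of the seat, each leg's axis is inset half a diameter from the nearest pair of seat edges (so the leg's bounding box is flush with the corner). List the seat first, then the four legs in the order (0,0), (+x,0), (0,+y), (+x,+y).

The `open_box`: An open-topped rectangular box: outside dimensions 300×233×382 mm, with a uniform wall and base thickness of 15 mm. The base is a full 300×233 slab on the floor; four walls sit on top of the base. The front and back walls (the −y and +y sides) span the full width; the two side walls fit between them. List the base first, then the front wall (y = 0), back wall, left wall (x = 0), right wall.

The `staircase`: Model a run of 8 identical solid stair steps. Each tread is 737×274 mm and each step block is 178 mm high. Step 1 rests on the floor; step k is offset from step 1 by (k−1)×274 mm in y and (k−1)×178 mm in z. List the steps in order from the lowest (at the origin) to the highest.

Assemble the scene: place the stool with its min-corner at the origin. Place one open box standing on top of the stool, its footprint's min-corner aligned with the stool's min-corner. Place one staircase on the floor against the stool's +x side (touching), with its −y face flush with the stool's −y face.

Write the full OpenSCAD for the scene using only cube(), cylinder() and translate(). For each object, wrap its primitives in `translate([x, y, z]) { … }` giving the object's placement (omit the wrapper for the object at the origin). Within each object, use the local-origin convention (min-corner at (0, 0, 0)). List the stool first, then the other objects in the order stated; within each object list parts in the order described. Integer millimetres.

translate([0, 0, 396]) cube([337, 271, 24]);
translate([13, 13, 0]) cylinder(h = 396, r = 13);
translate([324, 13, 0]) cylinder(h = 396, r = 13);
translate([13, 258, 0]) cylinder(h = 396, r = 13);
translate([324, 258, 0]) cylinder(h = 396, r = 13);
translate([0, 0, 420]) {
  cube([300, 233, 15]);
  translate([0, 0, 15]) cube([300, 15, 367]);
  translate([0, 218, 15]) cube([300, 15, 367]);
  translate([0, 15, 15]) cube([15, 203, 367]);
  translate([285, 15, 15]) cube([15, 203, 367]);
}
translate([337, 0, 0]) {
  cube([737, 274, 178]);
  translate([0, 274, 178]) cube([737, 274, 178]);
  translate([0, 548, 356]) cube([737, 274, 178]);
  translate([0, 822, 534]) cube([737, 274, 178]);
  translate([0, 1096, 712]) cube([737, 274, 178]);
  translate([0, 1370, 890]) cube([737, 274, 178]);
  translate([0, 1644, 1068]) cube([737, 274, 178]);
  translate([0, 1918, 1246]) cube([737, 274, 178]);
}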